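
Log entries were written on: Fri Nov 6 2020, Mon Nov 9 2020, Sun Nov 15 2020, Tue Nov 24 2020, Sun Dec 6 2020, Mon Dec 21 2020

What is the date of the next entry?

Fri Jan 8 2021

Gaps: 3, 6, 9, 12, 15 days — each gap is 3 larger than the previous one.
Next gap: 18 days. Mon Dec 21 2020 + 18 days = Fri Jan 8 2021.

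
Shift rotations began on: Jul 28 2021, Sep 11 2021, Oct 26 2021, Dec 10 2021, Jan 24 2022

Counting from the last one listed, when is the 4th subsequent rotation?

Gaps between consecutive events: 45, 45, 45, 45 days — a constant 45-day interval.
Jan 24 2022 + 45 days = Mar 10 2022.
Mar 10 2022 + 45 days = Apr 24 2022.
Apr 24 2022 + 45 days = Jun 8 2022.
Jun 8 2022 + 45 days = Jul 23 2022.

Jul 23 2022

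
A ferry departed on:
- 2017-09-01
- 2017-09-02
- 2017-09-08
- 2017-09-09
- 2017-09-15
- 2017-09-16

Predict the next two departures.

Every event lands on a Friday or Saturday (gaps cycle 1, 6, 1, 6, 1).
So the schedule is: every Friday and Saturday.
Next Friday: 2017-09-22.
Next Saturday: 2017-09-23.

2017-09-22, 2017-09-23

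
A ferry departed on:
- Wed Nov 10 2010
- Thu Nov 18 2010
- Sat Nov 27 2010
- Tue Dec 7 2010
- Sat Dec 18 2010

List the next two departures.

The spacing grows by 1 each time: 8, 9, 10, 11 days.
Next gap: 12 days. Sat Dec 18 2010 + 12 days = Thu Dec 30 2010.
Next gap: 13 days. Thu Dec 30 2010 + 13 days = Wed Jan 12 2011.

Thu Dec 30 2010, Wed Jan 12 2011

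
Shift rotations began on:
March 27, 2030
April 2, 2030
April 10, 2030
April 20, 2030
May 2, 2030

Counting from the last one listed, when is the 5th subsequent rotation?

The spacing grows by 2 each time: 6, 8, 10, 12 days.
Next gap: 14 days. May 2, 2030 + 14 days = May 16, 2030.
Next gap: 16 days. May 16, 2030 + 16 days = June 1, 2030.
Next gap: 18 days. June 1, 2030 + 18 days = June 19, 2030.
Next gap: 20 days. June 19, 2030 + 20 days = July 9, 2030.
Next gap: 22 days. July 9, 2030 + 22 days = July 31, 2030.

July 31, 2030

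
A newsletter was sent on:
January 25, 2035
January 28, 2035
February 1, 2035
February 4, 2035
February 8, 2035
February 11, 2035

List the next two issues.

Gaps: 3, 4, 3, 4, 3 days — not constant, but cyclic with period 2.
The events fall on every Thursday and Sunday.
The following Thursday is February 15, 2035.
Next Sunday: February 18, 2035.

February 15, 2035; February 18, 2035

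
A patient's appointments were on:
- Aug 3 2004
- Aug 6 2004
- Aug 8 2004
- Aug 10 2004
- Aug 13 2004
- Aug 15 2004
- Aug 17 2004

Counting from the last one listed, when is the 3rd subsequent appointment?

Aug 24 2004

Gaps: 3, 2, 2, 3, 2, 2 days — not constant, but cyclic with period 3.
The events fall on every Tuesday, Friday and Sunday.
Next Friday: Aug 20 2004.
Next Sunday: Aug 22 2004.
The following Tuesday is Aug 24 2004.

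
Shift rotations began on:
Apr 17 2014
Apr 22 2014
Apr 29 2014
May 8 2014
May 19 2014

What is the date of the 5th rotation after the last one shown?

The spacing grows by 2 each time: 5, 7, 9, 11 days.
Next gap: 13 days. May 19 2014 + 13 days = Jun 1 2014.
Next gap: 15 days. Jun 1 2014 + 15 days = Jun 16 2014.
Next gap: 17 days. Jun 16 2014 + 17 days = Jul 3 2014.
Next gap: 19 days. Jul 3 2014 + 19 days = Jul 22 2014.
Next gap: 21 days. Jul 22 2014 + 21 days = Aug 12 2014.

Aug 12 2014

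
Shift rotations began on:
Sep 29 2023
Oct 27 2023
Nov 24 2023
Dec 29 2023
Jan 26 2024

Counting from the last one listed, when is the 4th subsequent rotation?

May 31 2024

All Fridays; the gaps (28, 28, 35, 28) vary with month length.
This is the last Friday of each month.
Last Friday of February 2024: Feb 23 2024.
Last Friday of March 2024: Mar 29 2024.
Last Friday of April 2024: Apr 26 2024.
May 2024 ends with Friday May 31 2024.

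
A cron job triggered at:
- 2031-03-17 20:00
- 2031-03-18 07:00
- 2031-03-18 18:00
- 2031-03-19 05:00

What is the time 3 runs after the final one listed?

The interval is a steady 11 hours (11, 11, 11).
2031-03-19 05:00 + 11 h = 2031-03-19 16:00.
2031-03-19 16:00 + 11 h = 2031-03-20 03:00.
2031-03-20 03:00 + 11 h = 2031-03-20 14:00.

2031-03-20 14:00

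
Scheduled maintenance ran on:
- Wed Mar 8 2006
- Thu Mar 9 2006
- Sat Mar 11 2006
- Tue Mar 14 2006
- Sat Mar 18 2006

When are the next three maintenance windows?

Thu Mar 23 2006, Wed Mar 29 2006, Wed Apr 5 2006

Gaps: 1, 2, 3, 4 days — each gap is 1 larger than the previous one.
Next gap: 5 days. Sat Mar 18 2006 + 5 days = Thu Mar 23 2006.
Next gap: 6 days. Thu Mar 23 2006 + 6 days = Wed Mar 29 2006.
Next gap: 7 days. Wed Mar 29 2006 + 7 days = Wed Apr 5 2006.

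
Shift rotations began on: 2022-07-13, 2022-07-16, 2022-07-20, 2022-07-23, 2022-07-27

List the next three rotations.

2022-07-30, 2022-08-03, 2022-08-06

Every event lands on a Wednesday or Saturday (gaps cycle 3, 4, 3, 4).
So the schedule is: every Wednesday and Saturday.
Next Saturday: 2022-07-30.
The following Wednesday is 2022-08-03.
The following Saturday is 2022-08-06.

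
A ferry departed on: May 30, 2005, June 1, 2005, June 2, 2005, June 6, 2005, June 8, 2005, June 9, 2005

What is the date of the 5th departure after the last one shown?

June 22, 2005

Every event lands on a Monday or Wednesday or Thursday (gaps cycle 2, 1, 4, 2, 1).
So the schedule is: every Monday, Wednesday and Thursday.
Next Monday: June 13, 2005.
Next Wednesday: June 15, 2005.
The following Thursday is June 16, 2005.
Next Monday: June 20, 2005.
Next Wednesday: June 22, 2005.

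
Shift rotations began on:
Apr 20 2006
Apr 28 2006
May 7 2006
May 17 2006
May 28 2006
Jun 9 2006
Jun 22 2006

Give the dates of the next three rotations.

Gaps: 8, 9, 10, 11, 12, 13 days — each gap is 1 larger than the previous one.
Next gap: 14 days. Jun 22 2006 + 14 days = Jul 6 2006.
Next gap: 15 days. Jul 6 2006 + 15 days = Jul 21 2006.
Next gap: 16 days. Jul 21 2006 + 16 days = Aug 6 2006.

Jul 6 2006, Jul 21 2006, Aug 6 2006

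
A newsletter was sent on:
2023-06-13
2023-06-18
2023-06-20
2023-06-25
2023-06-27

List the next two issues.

Every event lands on a Tuesday or Sunday (gaps cycle 5, 2, 5, 2).
So the schedule is: every Tuesday and Sunday.
The following Sunday is 2023-07-02.
Next Tuesday: 2023-07-04.

2023-07-02, 2023-07-04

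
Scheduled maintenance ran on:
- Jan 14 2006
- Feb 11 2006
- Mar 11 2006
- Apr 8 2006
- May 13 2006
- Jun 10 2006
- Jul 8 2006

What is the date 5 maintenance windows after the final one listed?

These are Saturdays at 28- or 35-day spacing (28, 28, 28, 35, 28, 28).
The pattern: 2nd Saturday of the month.
2nd Saturday of August 2006: Aug 12 2006.
September 2006 — 2nd Saturday is Sep 9 2006.
2nd Saturday of October 2006: Oct 14 2006.
November 2006 — 2nd Saturday is Nov 11 2006.
December 2006 — 2nd Saturday is Dec 9 2006.

Dec 9 2006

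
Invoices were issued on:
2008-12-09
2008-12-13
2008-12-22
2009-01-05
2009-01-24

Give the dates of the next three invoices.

Intervals are 4, 9, 14, 19 days — an arithmetic progression with common difference 5.
Next gap: 24 days. 2009-01-24 + 24 days = 2009-02-17.
Next gap: 29 days. 2009-02-17 + 29 days = 2009-03-18.
Next gap: 34 days. 2009-03-18 + 34 days = 2009-04-21.

2009-02-17, 2009-03-18, 2009-04-21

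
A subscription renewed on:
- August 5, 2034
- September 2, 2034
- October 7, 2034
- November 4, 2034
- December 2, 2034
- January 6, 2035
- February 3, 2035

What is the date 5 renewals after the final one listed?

July 7, 2035

These are Saturdays at 28- or 35-day spacing (28, 35, 28, 28, 35, 28).
The pattern: 1st Saturday of the month.
March 2035 — 1st Saturday is March 3, 2035.
1st Saturday of April 2035: April 7, 2035.
May 2035 — 1st Saturday is May 5, 2035.
June 2035 — 1st Saturday is June 2, 2035.
1st Saturday of July 2035: July 7, 2035.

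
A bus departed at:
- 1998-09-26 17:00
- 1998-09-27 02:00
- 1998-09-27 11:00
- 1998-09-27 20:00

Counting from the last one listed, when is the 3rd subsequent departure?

1998-09-28 23:00

The interval is a steady 9 hours (9, 9, 9).
1998-09-27 20:00 + 9 h = 1998-09-28 05:00.
1998-09-28 05:00 + 9 h = 1998-09-28 14:00.
1998-09-28 14:00 + 9 h = 1998-09-28 23:00.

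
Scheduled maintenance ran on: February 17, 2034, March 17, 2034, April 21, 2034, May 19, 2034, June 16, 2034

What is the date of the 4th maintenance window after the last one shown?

All dates are Fridays, 28, 35, 28, 28 days apart.
Specifically, the 3rd Friday of each month.
3rd Friday of July 2034: July 21, 2034.
August 2034 — 3rd Friday is August 18, 2034.
3rd Friday of September 2034: September 15, 2034.
3rd Friday of October 2034: October 20, 2034.

October 20, 2034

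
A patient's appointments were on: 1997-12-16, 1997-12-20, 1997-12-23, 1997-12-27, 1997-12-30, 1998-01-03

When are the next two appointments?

1998-01-06, 1998-01-10

Gaps: 4, 3, 4, 3, 4 days — not constant, but cyclic with period 2.
The events fall on every Tuesday and Saturday.
The following Tuesday is 1998-01-06.
Next Saturday: 1998-01-10.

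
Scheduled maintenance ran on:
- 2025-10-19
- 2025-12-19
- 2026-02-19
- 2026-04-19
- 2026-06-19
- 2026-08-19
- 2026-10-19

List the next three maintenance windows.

Each date is the 19th; the gaps (61, 62, 59, 61, 61, 61) track the month lengths.
The rule is the 19th of every 2 months.
Next: December 2026 → 2026-12-19.
Next: February 2027 → 2027-02-19.
Next: April 2027 → 2027-04-19.

2026-12-19, 2027-02-19, 2027-04-19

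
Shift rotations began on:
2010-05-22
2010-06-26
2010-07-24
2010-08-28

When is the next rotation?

2010-09-25

All dates are Saturdays, 35, 28, 35 days apart.
Specifically, the 4th Saturday of each month.
4th Saturday of September 2010: 2010-09-25.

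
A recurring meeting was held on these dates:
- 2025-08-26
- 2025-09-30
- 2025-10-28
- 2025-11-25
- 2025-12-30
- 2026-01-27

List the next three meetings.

These are Tuesdays with 35, 28, 28, 35, 28-day gaps.
Each is the final Tuesday of its month — 2025-09-30 is past the 28th, so '4th Tuesday' doesn't fit.
February 2026 ends with Tuesday 2026-02-24.
Last Tuesday of March 2026: 2026-03-31.
April 2026 ends with Tuesday 2026-04-28.

2026-02-24, 2026-03-31, 2026-04-28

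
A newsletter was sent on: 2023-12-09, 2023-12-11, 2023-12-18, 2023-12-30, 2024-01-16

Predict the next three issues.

2024-02-07, 2024-03-05, 2024-04-06

The spacing grows by 5 each time: 2, 7, 12, 17 days.
Next gap: 22 days. 2024-01-16 + 22 days = 2024-02-07.
Next gap: 27 days. 2024-02-07 + 27 days = 2024-03-05.
Next gap: 32 days. 2024-03-05 + 32 days = 2024-04-06.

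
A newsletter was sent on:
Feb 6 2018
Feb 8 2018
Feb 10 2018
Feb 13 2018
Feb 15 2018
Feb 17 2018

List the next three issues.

Feb 20 2018, Feb 22 2018, Feb 24 2018

Gaps: 2, 2, 3, 2, 2 days — not constant, but cyclic with period 3.
The events fall on every Tuesday, Thursday and Saturday.
The following Tuesday is Feb 20 2018.
Next Thursday: Feb 22 2018.
The following Saturday is Feb 24 2018.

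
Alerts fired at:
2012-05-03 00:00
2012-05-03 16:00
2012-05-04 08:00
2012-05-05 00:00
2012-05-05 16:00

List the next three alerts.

Gaps: 16, 16, 16, 16 hours — each event is 16 hours after the previous one.
2012-05-05 16:00 + 16 h = 2012-05-06 08:00.
2012-05-06 08:00 + 16 h = 2012-05-07 00:00.
2012-05-07 00:00 + 16 h = 2012-05-07 16:00.

2012-05-06 08:00, 2012-05-07 00:00, 2012-05-07 16:00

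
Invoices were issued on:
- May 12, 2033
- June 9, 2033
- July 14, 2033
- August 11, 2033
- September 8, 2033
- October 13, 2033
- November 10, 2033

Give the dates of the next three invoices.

These are Thursdays at 28- or 35-day spacing (28, 35, 28, 28, 35, 28).
The pattern: 2nd Thursday of the month.
2nd Thursday of December 2033: December 8, 2033.
January 2034 — 2nd Thursday is January 12, 2034.
2nd Thursday of February 2034: February 9, 2034.

December 8, 2033; January 12, 2034; February 9, 2034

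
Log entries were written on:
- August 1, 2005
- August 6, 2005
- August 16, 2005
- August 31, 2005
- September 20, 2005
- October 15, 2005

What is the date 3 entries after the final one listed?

The spacing grows by 5 each time: 5, 10, 15, 20, 25 days.
Next gap: 30 days. October 15, 2005 + 30 days = November 14, 2005.
Next gap: 35 days. November 14, 2005 + 35 days = December 19, 2005.
Next gap: 40 days. December 19, 2005 + 40 days = January 28, 2006.

January 28, 2006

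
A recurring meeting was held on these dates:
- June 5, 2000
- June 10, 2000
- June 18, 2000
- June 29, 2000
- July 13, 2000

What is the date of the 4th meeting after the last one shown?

Intervals are 5, 8, 11, 14 days — an arithmetic progression with common difference 3.
Next gap: 17 days. July 13, 2000 + 17 days = July 30, 2000.
Next gap: 20 days. July 30, 2000 + 20 days = August 19, 2000.
Next gap: 23 days. August 19, 2000 + 23 days = September 11, 2000.
Next gap: 26 days. September 11, 2000 + 26 days = October 7, 2000.

October 7, 2000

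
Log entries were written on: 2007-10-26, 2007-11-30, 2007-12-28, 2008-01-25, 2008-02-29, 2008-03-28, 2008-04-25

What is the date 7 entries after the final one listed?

All Fridays; the gaps (35, 28, 28, 35, 28, 28) vary with month length.
This is the last Friday of each month.
Last Friday of May 2008: 2008-05-30.
June 2008 ends with Friday 2008-06-27.
Last Friday of July 2008: 2008-07-25.
August 2008 ends with Friday 2008-08-29.
Last Friday of September 2008: 2008-09-26.
October 2008 ends with Friday 2008-10-31.
Last Friday of November 2008: 2008-11-28.

2008-11-28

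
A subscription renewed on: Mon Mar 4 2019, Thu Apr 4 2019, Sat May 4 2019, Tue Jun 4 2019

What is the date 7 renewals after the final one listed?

Sat Jan 4 2020

The day-of-month is always 4 (31, 30, 31 days between events).
So this recurs on the 4th of each month.
Next: July 2019 → Thu Jul 4 2019.
Next: August 2019 → Sun Aug 4 2019.
September 2019: Wed Sep 4 2019.
Next: October 2019 → Fri Oct 4 2019.
Next: November 2019 → Mon Nov 4 2019.
December 2019: Wed Dec 4 2019.
January 2020: Sat Jan 4 2020.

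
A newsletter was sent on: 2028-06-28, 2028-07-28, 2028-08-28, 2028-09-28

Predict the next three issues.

2028-10-28, 2028-11-28, 2028-12-28

Gaps: 30, 31, 31 days — not constant. Every event is on the 28th of the month.
Pattern: the 28th of each month.
Next: October 2028 → 2028-10-28.
Next: November 2028 → 2028-11-28.
December 2028: 2028-12-28.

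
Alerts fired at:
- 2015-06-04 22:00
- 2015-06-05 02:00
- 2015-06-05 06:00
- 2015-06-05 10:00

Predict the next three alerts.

Gaps: 4, 4, 4 hours — each event is 4 hours after the previous one.
2015-06-05 10:00 + 4 h = 2015-06-05 14:00.
2015-06-05 14:00 + 4 h = 2015-06-05 18:00.
2015-06-05 18:00 + 4 h = 2015-06-05 22:00.

2015-06-05 14:00, 2015-06-05 18:00, 2015-06-05 22:00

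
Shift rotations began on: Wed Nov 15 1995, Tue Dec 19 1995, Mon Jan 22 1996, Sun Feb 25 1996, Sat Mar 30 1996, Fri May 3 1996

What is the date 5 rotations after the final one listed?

Gaps between consecutive events: 34, 34, 34, 34, 34 days — a constant 34-day interval.
Fri May 3 1996 + 34 days = Thu Jun 6 1996.
Thu Jun 6 1996 + 34 days = Wed Jul 10 1996.
Wed Jul 10 1996 + 34 days = Tue Aug 13 1996.
Tue Aug 13 1996 + 34 days = Mon Sep 16 1996.
Mon Sep 16 1996 + 34 days = Sun Oct 20 1996.

Sun Oct 20 1996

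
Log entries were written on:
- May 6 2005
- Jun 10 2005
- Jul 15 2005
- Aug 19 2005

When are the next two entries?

Sep 23 2005, Oct 28 2005

Every event comes 35 days after the last (35, 35, 35).
Aug 19 2005 + 35 days = Sep 23 2005.
Sep 23 2005 + 35 days = Oct 28 2005.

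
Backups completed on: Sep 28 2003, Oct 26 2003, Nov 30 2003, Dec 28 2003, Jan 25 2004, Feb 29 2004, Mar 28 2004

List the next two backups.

These are Sundays with 28, 35, 28, 28, 35, 28-day gaps.
Each is the final Sunday of its month — Nov 30 2003 is past the 28th, so '4th Sunday' doesn't fit.
Last Sunday of April 2004: Apr 25 2004.
May 2004 ends with Sunday May 30 2004.

Apr 25 2004, May 30 2004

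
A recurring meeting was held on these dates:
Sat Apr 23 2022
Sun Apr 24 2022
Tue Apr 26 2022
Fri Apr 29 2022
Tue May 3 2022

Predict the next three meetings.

Intervals are 1, 2, 3, 4 days — an arithmetic progression with common difference 1.
Next gap: 5 days. Tue May 3 2022 + 5 days = Sun May 8 2022.
Next gap: 6 days. Sun May 8 2022 + 6 days = Sat May 14 2022.
Next gap: 7 days. Sat May 14 2022 + 7 days = Sat May 21 2022.

Sun May 8 2022, Sat May 14 2022, Sat May 21 2022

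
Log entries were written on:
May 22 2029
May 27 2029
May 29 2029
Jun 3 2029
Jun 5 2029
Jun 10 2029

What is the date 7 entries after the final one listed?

Jul 3 2029

Every event lands on a Tuesday or Sunday (gaps cycle 5, 2, 5, 2, 5).
So the schedule is: every Tuesday and Sunday.
Next Tuesday: Jun 12 2029.
Next Sunday: Jun 17 2029.
The following Tuesday is Jun 19 2029.
The following Sunday is Jun 24 2029.
The following Tuesday is Jun 26 2029.
The following Sunday is Jul 1 2029.
Next Tuesday: Jul 3 2029.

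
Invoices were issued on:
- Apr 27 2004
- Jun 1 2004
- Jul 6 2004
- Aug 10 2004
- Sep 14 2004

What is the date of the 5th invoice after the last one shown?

Every event comes 35 days after the last (35, 35, 35, 35).
Sep 14 2004 + 35 days = Oct 19 2004.
Oct 19 2004 + 35 days = Nov 23 2004.
Nov 23 2004 + 35 days = Dec 28 2004.
Dec 28 2004 + 35 days = Feb 1 2005.
Feb 1 2005 + 35 days = Mar 8 2005.

Mar 8 2005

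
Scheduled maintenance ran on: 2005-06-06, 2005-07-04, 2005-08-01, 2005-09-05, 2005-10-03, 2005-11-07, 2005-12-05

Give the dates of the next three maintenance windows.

All dates are Mondays, 28, 28, 35, 28, 35, 28 days apart.
Specifically, the 1st Monday of each month.
January 2006 — 1st Monday is 2006-01-02.
1st Monday of February 2006: 2006-02-06.
1st Monday of March 2006: 2006-03-06.

2006-01-02, 2006-02-06, 2006-03-06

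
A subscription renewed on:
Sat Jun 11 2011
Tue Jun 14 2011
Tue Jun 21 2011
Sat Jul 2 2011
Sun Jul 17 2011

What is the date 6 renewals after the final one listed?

Sat Jan 7 2012

The spacing grows by 4 each time: 3, 7, 11, 15 days.
Next gap: 19 days. Sun Jul 17 2011 + 19 days = Fri Aug 5 2011.
Next gap: 23 days. Fri Aug 5 2011 + 23 days = Sun Aug 28 2011.
Next gap: 27 days. Sun Aug 28 2011 + 27 days = Sat Sep 24 2011.
Next gap: 31 days. Sat Sep 24 2011 + 31 days = Tue Oct 25 2011.
Next gap: 35 days. Tue Oct 25 2011 + 35 days = Tue Nov 29 2011.
Next gap: 39 days. Tue Nov 29 2011 + 39 days = Sat Jan 7 2012.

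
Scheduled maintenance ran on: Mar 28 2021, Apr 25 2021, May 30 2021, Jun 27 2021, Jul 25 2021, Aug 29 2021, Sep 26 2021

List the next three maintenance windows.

These are Sundays with 28, 35, 28, 28, 35, 28-day gaps.
Each is the final Sunday of its month — May 30 2021 is past the 28th, so '4th Sunday' doesn't fit.
Last Sunday of October 2021: Oct 31 2021.
November 2021 ends with Sunday Nov 28 2021.
December 2021 ends with Sunday Dec 26 2021.

Oct 31 2021, Nov 28 2021, Dec 26 2021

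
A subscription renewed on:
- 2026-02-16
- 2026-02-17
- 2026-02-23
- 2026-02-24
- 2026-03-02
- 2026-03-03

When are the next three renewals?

Gaps: 1, 6, 1, 6, 1 days — not constant, but cyclic with period 2.
The events fall on every Monday and Tuesday.
The following Monday is 2026-03-09.
Next Tuesday: 2026-03-10.
The following Monday is 2026-03-16.

2026-03-09, 2026-03-10, 2026-03-16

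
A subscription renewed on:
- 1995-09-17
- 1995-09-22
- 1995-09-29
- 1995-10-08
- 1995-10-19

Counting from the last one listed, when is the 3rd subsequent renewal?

Gaps: 5, 7, 9, 11 days — each gap is 2 larger than the previous one.
Next gap: 13 days. 1995-10-19 + 13 days = 1995-11-01.
Next gap: 15 days. 1995-11-01 + 15 days = 1995-11-16.
Next gap: 17 days. 1995-11-16 + 17 days = 1995-12-03.

1995-12-03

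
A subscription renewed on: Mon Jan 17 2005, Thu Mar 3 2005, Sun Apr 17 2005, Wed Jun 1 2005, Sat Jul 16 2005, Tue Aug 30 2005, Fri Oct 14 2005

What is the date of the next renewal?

Gaps between consecutive events: 45, 45, 45, 45, 45, 45 days — a constant 45-day interval.
Fri Oct 14 2005 + 45 days = Mon Nov 28 2005.

Mon Nov 28 2005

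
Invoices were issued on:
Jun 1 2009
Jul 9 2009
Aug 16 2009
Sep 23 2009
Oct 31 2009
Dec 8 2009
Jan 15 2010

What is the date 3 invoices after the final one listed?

May 9 2010

The spacing is 38, 38, 38, 38, 38, 38 days — always 38 days.
Jan 15 2010 + 38 days = Feb 22 2010.
Feb 22 2010 + 38 days = Apr 1 2010.
Apr 1 2010 + 38 days = May 9 2010.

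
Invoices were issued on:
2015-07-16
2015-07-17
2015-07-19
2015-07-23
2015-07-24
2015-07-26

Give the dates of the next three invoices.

2015-07-30, 2015-07-31, 2015-08-02

The gap pattern 1, 2, 4, 1, 2 repeats every 3 events.
These are the Thursdays, Fridays and Sundays of each week.
The following Thursday is 2015-07-30.
Next Friday: 2015-07-31.
Next Sunday: 2015-08-02.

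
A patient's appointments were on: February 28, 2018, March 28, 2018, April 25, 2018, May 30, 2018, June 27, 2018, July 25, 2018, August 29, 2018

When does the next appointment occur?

Every date is a Wednesday; gaps 28, 28, 35, 28, 28, 35 days.
Each is the last Wednesday of its month (at least one falls on the 29th or later, ruling out '4th Wednesday').
Last Wednesday of September 2018: September 26, 2018.

September 26, 2018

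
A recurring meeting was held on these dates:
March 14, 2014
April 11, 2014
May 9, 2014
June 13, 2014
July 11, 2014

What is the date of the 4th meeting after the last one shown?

These are Fridays at 28- or 35-day spacing (28, 28, 35, 28).
The pattern: 2nd Friday of the month.
August 2014 — 2nd Friday is August 8, 2014.
September 2014 — 2nd Friday is September 12, 2014.
October 2014 — 2nd Friday is October 10, 2014.
November 2014 — 2nd Friday is November 14, 2014.

November 14, 2014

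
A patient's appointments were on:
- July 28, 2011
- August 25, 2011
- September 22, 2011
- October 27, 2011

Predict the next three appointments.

These are Thursdays at 28- or 35-day spacing (28, 28, 35).
The pattern: 4th Thursday of the month.
November 2011 — 4th Thursday is November 24, 2011.
December 2011 — 4th Thursday is December 22, 2011.
January 2012 — 4th Thursday is January 26, 2012.

November 24, 2011; December 22, 2011; January 26, 2012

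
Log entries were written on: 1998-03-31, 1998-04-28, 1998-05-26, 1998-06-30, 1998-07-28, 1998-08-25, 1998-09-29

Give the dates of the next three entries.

1998-10-27, 1998-11-24, 1998-12-29

Every date is a Tuesday; gaps 28, 28, 35, 28, 28, 35 days.
Each is the last Tuesday of its month (at least one falls on the 29th or later, ruling out '4th Tuesday').
Last Tuesday of October 1998: 1998-10-27.
Last Tuesday of November 1998: 1998-11-24.
Last Tuesday of December 1998: 1998-12-29.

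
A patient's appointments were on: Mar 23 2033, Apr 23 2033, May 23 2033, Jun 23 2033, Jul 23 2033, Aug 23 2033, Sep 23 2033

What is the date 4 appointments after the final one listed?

Jan 23 2034

The day-of-month is always 23 (31, 30, 31, 30, 31, 31 days between events).
So this recurs on the 23rd of each month.
October 2033: Oct 23 2033.
November 2033: Nov 23 2033.
Next: December 2033 → Dec 23 2033.
Next: January 2034 → Jan 23 2034.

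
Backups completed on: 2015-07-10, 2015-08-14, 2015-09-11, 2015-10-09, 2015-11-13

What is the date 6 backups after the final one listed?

2016-05-13

Gaps: 35, 28, 28, 35 days — a mix of 28 and 35. Every date is a Friday.
Each is the 2nd Friday of its month.
December 2015 — 2nd Friday is 2015-12-11.
January 2016 — 2nd Friday is 2016-01-08.
February 2016 — 2nd Friday is 2016-02-12.
2nd Friday of March 2016: 2016-03-11.
2nd Friday of April 2016: 2016-04-08.
2nd Friday of May 2016: 2016-05-13.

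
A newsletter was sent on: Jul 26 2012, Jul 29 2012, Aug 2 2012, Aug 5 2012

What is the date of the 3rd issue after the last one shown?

Aug 16 2012

The gap pattern 3, 4, 3 repeats every 2 events.
These are the Thursdays and Sundays of each week.
The following Thursday is Aug 9 2012.
Next Sunday: Aug 12 2012.
Next Thursday: Aug 16 2012.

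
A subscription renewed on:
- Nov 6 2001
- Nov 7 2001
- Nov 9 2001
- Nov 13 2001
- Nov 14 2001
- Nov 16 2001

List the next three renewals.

Nov 20 2001, Nov 21 2001, Nov 23 2001

The gap pattern 1, 2, 4, 1, 2 repeats every 3 events.
These are the Tuesdays, Wednesdays and Fridays of each week.
Next Tuesday: Nov 20 2001.
Next Wednesday: Nov 21 2001.
Next Friday: Nov 23 2001.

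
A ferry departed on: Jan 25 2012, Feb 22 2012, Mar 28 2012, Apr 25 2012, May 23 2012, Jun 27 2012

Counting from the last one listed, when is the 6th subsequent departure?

All dates are Wednesdays, 28, 35, 28, 28, 35 days apart.
Specifically, the 4th Wednesday of each month.
4th Wednesday of July 2012: Jul 25 2012.
4th Wednesday of August 2012: Aug 22 2012.
September 2012 — 4th Wednesday is Sep 26 2012.
October 2012 — 4th Wednesday is Oct 24 2012.
4th Wednesday of November 2012: Nov 28 2012.
4th Wednesday of December 2012: Dec 26 2012.

Dec 26 2012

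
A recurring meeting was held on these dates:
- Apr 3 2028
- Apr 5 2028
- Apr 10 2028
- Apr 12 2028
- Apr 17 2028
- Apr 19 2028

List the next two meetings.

Gaps: 2, 5, 2, 5, 2 days — not constant, but cyclic with period 2.
The events fall on every Monday and Wednesday.
Next Monday: Apr 24 2028.
The following Wednesday is Apr 26 2028.

Apr 24 2028, Apr 26 2028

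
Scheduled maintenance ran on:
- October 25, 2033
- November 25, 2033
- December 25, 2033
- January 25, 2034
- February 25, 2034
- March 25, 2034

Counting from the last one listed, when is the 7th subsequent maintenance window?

October 25, 2034

Each date is the 25th; the gaps (31, 30, 31, 31, 28) track the month lengths.
The rule is the 25th of each month.
April 2034: April 25, 2034.
Next: May 2034 → May 25, 2034.
June 2034: June 25, 2034.
Next: July 2034 → July 25, 2034.
August 2034: August 25, 2034.
Next: September 2034 → September 25, 2034.
Next: October 2034 → October 25, 2034.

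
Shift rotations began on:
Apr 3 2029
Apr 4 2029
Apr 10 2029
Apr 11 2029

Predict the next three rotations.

Apr 17 2029, Apr 18 2029, Apr 24 2029

Gaps: 1, 6, 1 days — not constant, but cyclic with period 2.
The events fall on every Tuesday and Wednesday.
The following Tuesday is Apr 17 2029.
Next Wednesday: Apr 18 2029.
Next Tuesday: Apr 24 2029.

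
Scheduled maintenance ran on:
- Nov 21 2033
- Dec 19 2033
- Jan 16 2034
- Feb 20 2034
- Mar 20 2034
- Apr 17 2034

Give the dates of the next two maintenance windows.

Gaps: 28, 28, 35, 28, 28 days — a mix of 28 and 35. Every date is a Monday.
Each is the 3rd Monday of its month.
3rd Monday of May 2034: May 15 2034.
3rd Monday of June 2034: Jun 19 2034.

May 15 2034, Jun 19 2034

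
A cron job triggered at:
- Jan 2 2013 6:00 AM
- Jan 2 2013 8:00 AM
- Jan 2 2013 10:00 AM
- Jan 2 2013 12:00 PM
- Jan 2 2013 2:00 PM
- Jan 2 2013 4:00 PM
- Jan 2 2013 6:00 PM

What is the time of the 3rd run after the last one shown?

The interval is a steady 2 hours (2, 2, 2, 2, 2, 2).
Jan 2 2013 6:00 PM + 2 h = Jan 2 2013 8:00 PM.
Jan 2 2013 8:00 PM + 2 h = Jan 2 2013 10:00 PM.
Jan 2 2013 10:00 PM + 2 h = Jan 3 2013 12:00 AM.

Jan 3 2013 12:00 AM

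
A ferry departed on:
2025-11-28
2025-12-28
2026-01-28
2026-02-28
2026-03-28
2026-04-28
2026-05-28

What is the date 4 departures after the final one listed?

Gaps: 30, 31, 31, 28, 31, 30 days — not constant. Every event is on the 28th of the month.
Pattern: the 28th of each month.
Next: June 2026 → 2026-06-28.
July 2026: 2026-07-28.
August 2026: 2026-08-28.
Next: September 2026 → 2026-09-28.

2026-09-28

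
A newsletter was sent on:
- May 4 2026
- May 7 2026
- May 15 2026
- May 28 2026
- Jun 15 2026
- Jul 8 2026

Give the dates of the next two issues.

Aug 5 2026, Sep 7 2026

Intervals are 3, 8, 13, 18, 23 days — an arithmetic progression with common difference 5.
Next gap: 28 days. Jul 8 2026 + 28 days = Aug 5 2026.
Next gap: 33 days. Aug 5 2026 + 33 days = Sep 7 2026.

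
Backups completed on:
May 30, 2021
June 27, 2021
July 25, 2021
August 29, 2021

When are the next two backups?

Every date is a Sunday; gaps 28, 28, 35 days.
Each is the last Sunday of its month (at least one falls on the 29th or later, ruling out '4th Sunday').
Last Sunday of September 2021: September 26, 2021.
October 2021 ends with Sunday October 31, 2021.

September 26, 2021; October 31, 2021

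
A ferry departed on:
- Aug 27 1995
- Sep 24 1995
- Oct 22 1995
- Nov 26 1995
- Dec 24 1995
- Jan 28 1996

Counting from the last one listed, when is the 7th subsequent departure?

Aug 25 1996

Gaps: 28, 28, 35, 28, 35 days — a mix of 28 and 35. Every date is a Sunday.
Each is the 4th Sunday of its month.
February 1996 — 4th Sunday is Feb 25 1996.
4th Sunday of March 1996: Mar 24 1996.
4th Sunday of April 1996: Apr 28 1996.
4th Sunday of May 1996: May 26 1996.
June 1996 — 4th Sunday is Jun 23 1996.
July 1996 — 4th Sunday is Jul 28 1996.
August 1996 — 4th Sunday is Aug 25 1996.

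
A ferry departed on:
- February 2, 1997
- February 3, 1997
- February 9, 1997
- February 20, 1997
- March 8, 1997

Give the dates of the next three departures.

March 29, 1997; April 24, 1997; May 25, 1997

Gaps: 1, 6, 11, 16 days — each gap is 5 larger than the previous one.
Next gap: 21 days. March 8, 1997 + 21 days = March 29, 1997.
Next gap: 26 days. March 29, 1997 + 26 days = April 24, 1997.
Next gap: 31 days. April 24, 1997 + 31 days = May 25, 1997.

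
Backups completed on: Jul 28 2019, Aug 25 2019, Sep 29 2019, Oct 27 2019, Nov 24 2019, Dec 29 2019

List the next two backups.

These are Sundays with 28, 35, 28, 28, 35-day gaps.
Each is the final Sunday of its month — Sep 29 2019 is past the 28th, so '4th Sunday' doesn't fit.
January 2020 ends with Sunday Jan 26 2020.
Last Sunday of February 2020: Feb 23 2020.

Jan 26 2020, Feb 23 2020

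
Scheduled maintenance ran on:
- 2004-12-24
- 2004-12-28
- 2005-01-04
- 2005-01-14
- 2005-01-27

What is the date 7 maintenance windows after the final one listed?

Intervals are 4, 7, 10, 13 days — an arithmetic progression with common difference 3.
Next gap: 16 days. 2005-01-27 + 16 days = 2005-02-12.
Next gap: 19 days. 2005-02-12 + 19 days = 2005-03-03.
Next gap: 22 days. 2005-03-03 + 22 days = 2005-03-25.
Next gap: 25 days. 2005-03-25 + 25 days = 2005-04-19.
Next gap: 28 days. 2005-04-19 + 28 days = 2005-05-17.
Next gap: 31 days. 2005-05-17 + 31 days = 2005-06-17.
Next gap: 34 days. 2005-06-17 + 34 days = 2005-07-21.

2005-07-21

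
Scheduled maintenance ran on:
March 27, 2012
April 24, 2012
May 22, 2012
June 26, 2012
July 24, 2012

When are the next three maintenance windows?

August 28, 2012; September 25, 2012; October 23, 2012

All dates are Tuesdays, 28, 28, 35, 28 days apart.
Specifically, the 4th Tuesday of each month.
4th Tuesday of August 2012: August 28, 2012.
September 2012 — 4th Tuesday is September 25, 2012.
October 2012 — 4th Tuesday is October 23, 2012.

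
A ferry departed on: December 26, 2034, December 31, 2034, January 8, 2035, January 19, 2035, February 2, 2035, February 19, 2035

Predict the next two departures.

March 11, 2035; April 3, 2035

The spacing grows by 3 each time: 5, 8, 11, 14, 17 days.
Next gap: 20 days. February 19, 2035 + 20 days = March 11, 2035.
Next gap: 23 days. March 11, 2035 + 23 days = April 3, 2035.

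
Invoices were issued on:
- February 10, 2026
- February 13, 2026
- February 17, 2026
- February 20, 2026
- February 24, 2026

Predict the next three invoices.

February 27, 2026; March 3, 2026; March 6, 2026

Every event lands on a Tuesday or Friday (gaps cycle 3, 4, 3, 4).
So the schedule is: every Tuesday and Friday.
The following Friday is February 27, 2026.
The following Tuesday is March 3, 2026.
The following Friday is March 6, 2026.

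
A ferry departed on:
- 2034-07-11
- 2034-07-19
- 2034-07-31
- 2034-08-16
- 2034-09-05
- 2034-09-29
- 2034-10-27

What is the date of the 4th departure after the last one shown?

Intervals are 8, 12, 16, 20, 24, 28 days — an arithmetic progression with common difference 4.
Next gap: 32 days. 2034-10-27 + 32 days = 2034-11-28.
Next gap: 36 days. 2034-11-28 + 36 days = 2035-01-03.
Next gap: 40 days. 2035-01-03 + 40 days = 2035-02-12.
Next gap: 44 days. 2035-02-12 + 44 days = 2035-03-28.

2035-03-28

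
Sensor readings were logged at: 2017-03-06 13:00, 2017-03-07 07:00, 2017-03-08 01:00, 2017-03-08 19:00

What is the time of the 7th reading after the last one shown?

Gaps: 18, 18, 18 hours — each event is 18 hours after the previous one.
2017-03-08 19:00 + 18 h = 2017-03-09 13:00.
2017-03-09 13:00 + 18 h = 2017-03-10 07:00.
2017-03-10 07:00 + 18 h = 2017-03-11 01:00.
2017-03-11 01:00 + 18 h = 2017-03-11 19:00.
2017-03-11 19:00 + 18 h = 2017-03-12 13:00.
2017-03-12 13:00 + 18 h = 2017-03-13 07:00.
2017-03-13 07:00 + 18 h = 2017-03-14 01:00.

2017-03-14 01:00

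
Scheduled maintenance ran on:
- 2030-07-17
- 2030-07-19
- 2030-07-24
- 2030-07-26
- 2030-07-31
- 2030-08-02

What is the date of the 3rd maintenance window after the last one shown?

Gaps: 2, 5, 2, 5, 2 days — not constant, but cyclic with period 2.
The events fall on every Wednesday and Friday.
Next Wednesday: 2030-08-07.
Next Friday: 2030-08-09.
The following Wednesday is 2030-08-14.

2030-08-14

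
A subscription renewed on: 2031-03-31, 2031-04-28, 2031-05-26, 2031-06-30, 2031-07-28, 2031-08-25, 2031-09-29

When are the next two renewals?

2031-10-27, 2031-11-24

Every date is a Monday; gaps 28, 28, 35, 28, 28, 35 days.
Each is the last Monday of its month (at least one falls on the 29th or later, ruling out '4th Monday').
Last Monday of October 2031: 2031-10-27.
November 2031 ends with Monday 2031-11-24.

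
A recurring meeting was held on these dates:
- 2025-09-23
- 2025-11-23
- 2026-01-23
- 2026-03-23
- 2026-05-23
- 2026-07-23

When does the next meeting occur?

Each date is the 23rd; the gaps (61, 61, 59, 61, 61) track the month lengths.
The rule is the 23rd of every 2 months.
September 2026: 2026-09-23.

2026-09-23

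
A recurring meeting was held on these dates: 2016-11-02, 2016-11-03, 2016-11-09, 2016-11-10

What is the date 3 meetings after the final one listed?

2016-11-23

Every event lands on a Wednesday or Thursday (gaps cycle 1, 6, 1).
So the schedule is: every Wednesday and Thursday.
The following Wednesday is 2016-11-16.
The following Thursday is 2016-11-17.
The following Wednesday is 2016-11-23.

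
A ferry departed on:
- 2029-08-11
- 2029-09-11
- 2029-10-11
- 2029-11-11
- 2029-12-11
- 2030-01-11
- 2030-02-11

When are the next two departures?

2030-03-11, 2030-04-11

Gaps: 31, 30, 31, 30, 31, 31 days — not constant. Every event is on the 11th of the month.
Pattern: the 11th of each month.
March 2030: 2030-03-11.
Next: April 2030 → 2030-04-11.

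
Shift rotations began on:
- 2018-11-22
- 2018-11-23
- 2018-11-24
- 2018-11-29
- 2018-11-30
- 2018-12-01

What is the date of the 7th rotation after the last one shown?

The gap pattern 1, 1, 5, 1, 1 repeats every 3 events.
These are the Thursdays, Fridays and Saturdays of each week.
The following Thursday is 2018-12-06.
Next Friday: 2018-12-07.
Next Saturday: 2018-12-08.
Next Thursday: 2018-12-13.
The following Friday is 2018-12-14.
The following Saturday is 2018-12-15.
The following Thursday is 2018-12-20.

2018-12-20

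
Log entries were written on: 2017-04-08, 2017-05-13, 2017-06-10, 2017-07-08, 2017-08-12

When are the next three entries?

2017-09-09, 2017-10-14, 2017-11-11

Gaps: 35, 28, 28, 35 days — a mix of 28 and 35. Every date is a Saturday.
Each is the 2nd Saturday of its month.
2nd Saturday of September 2017: 2017-09-09.
October 2017 — 2nd Saturday is 2017-10-14.
2nd Saturday of November 2017: 2017-11-11.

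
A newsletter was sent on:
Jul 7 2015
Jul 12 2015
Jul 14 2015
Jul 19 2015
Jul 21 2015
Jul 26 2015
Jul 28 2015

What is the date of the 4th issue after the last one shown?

The gap pattern 5, 2, 5, 2, 5, 2 repeats every 2 events.
These are the Tuesdays and Sundays of each week.
Next Sunday: Aug 2 2015.
The following Tuesday is Aug 4 2015.
Next Sunday: Aug 9 2015.
Next Tuesday: Aug 11 2015.

Aug 11 2015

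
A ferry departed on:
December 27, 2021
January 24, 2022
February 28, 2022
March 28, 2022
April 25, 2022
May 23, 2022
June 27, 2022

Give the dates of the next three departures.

Gaps: 28, 35, 28, 28, 28, 35 days — a mix of 28 and 35. Every date is a Monday.
Each is the 4th Monday of its month.
4th Monday of July 2022: July 25, 2022.
August 2022 — 4th Monday is August 22, 2022.
4th Monday of September 2022: September 26, 2022.

July 25, 2022; August 22, 2022; September 26, 2022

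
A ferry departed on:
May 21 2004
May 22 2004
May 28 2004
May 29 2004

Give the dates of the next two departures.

Jun 4 2004, Jun 5 2004

Gaps: 1, 6, 1 days — not constant, but cyclic with period 2.
The events fall on every Friday and Saturday.
The following Friday is Jun 4 2004.
The following Saturday is Jun 5 2004.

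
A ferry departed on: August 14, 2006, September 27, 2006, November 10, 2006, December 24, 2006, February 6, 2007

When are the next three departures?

Every event comes 44 days after the last (44, 44, 44, 44).
February 6, 2007 + 44 days = March 22, 2007.
March 22, 2007 + 44 days = May 5, 2007.
May 5, 2007 + 44 days = June 18, 2007.

March 22, 2007; May 5, 2007; June 18, 2007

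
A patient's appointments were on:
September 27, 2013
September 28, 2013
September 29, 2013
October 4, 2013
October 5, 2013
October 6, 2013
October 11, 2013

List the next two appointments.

The gap pattern 1, 1, 5, 1, 1, 5 repeats every 3 events.
These are the Fridays, Saturdays and Sundays of each week.
Next Saturday: October 12, 2013.
The following Sunday is October 13, 2013.

October 12, 2013; October 13, 2013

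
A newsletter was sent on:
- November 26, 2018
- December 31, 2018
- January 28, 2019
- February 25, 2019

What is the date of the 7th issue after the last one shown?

These are Mondays with 35, 28, 28-day gaps.
Each is the final Monday of its month — December 31, 2018 is past the 28th, so '4th Monday' doesn't fit.
Last Monday of March 2019: March 25, 2019.
Last Monday of April 2019: April 29, 2019.
Last Monday of May 2019: May 27, 2019.
June 2019 ends with Monday June 24, 2019.
July 2019 ends with Monday July 29, 2019.
August 2019 ends with Monday August 26, 2019.
Last Monday of September 2019: September 30, 2019.

September 30, 2019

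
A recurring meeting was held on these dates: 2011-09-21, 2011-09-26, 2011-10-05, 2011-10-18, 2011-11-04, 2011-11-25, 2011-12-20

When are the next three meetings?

2012-01-18, 2012-02-20, 2012-03-28

The spacing grows by 4 each time: 5, 9, 13, 17, 21, 25 days.
Next gap: 29 days. 2011-12-20 + 29 days = 2012-01-18.
Next gap: 33 days. 2012-01-18 + 33 days = 2012-02-20.
Next gap: 37 days. 2012-02-20 + 37 days = 2012-03-28.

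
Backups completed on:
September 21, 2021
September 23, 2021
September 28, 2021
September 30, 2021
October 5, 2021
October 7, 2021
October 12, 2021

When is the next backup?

October 14, 2021

The gap pattern 2, 5, 2, 5, 2, 5 repeats every 2 events.
These are the Tuesdays and Thursdays of each week.
Next Thursday: October 14, 2021.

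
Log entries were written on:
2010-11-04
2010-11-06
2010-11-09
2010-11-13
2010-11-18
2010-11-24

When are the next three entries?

Gaps: 2, 3, 4, 5, 6 days — each gap is 1 larger than the previous one.
Next gap: 7 days. 2010-11-24 + 7 days = 2010-12-01.
Next gap: 8 days. 2010-12-01 + 8 days = 2010-12-09.
Next gap: 9 days. 2010-12-09 + 9 days = 2010-12-18.

2010-12-01, 2010-12-09, 2010-12-18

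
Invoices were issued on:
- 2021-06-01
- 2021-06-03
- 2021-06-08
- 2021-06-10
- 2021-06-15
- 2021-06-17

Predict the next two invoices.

Gaps: 2, 5, 2, 5, 2 days — not constant, but cyclic with period 2.
The events fall on every Tuesday and Thursday.
Next Tuesday: 2021-06-22.
Next Thursday: 2021-06-24.

2021-06-22, 2021-06-24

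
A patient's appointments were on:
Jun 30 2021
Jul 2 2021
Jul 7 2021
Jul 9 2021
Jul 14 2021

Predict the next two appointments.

Jul 16 2021, Jul 21 2021

Every event lands on a Wednesday or Friday (gaps cycle 2, 5, 2, 5).
So the schedule is: every Wednesday and Friday.
Next Friday: Jul 16 2021.
The following Wednesday is Jul 21 2021.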